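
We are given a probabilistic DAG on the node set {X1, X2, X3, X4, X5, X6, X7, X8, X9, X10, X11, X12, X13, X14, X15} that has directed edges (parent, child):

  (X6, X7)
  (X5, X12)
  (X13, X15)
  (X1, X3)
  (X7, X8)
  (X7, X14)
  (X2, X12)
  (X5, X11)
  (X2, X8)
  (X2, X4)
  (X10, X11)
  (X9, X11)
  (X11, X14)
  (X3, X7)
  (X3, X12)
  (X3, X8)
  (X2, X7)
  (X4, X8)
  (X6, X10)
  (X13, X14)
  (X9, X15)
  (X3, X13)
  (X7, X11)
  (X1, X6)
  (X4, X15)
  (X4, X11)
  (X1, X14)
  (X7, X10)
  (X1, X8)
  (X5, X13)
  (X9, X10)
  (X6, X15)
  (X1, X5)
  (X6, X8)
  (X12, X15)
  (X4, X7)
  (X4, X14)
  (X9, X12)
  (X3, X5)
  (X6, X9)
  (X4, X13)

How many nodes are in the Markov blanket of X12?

8

A node's Markov blanket = Pa ∪ Ch ∪ (parents of Ch other than the node itself).
Parents of X12: X2, X3, X5, X9.
Ch(X12) = {X15}.
Co-parents of X12 (other parents of its children):
  X15: X4, X6, X9, X13
MB(X12) = {X2, X3, X4, X5, X6, X9, X13, X15}, which has 8 nodes.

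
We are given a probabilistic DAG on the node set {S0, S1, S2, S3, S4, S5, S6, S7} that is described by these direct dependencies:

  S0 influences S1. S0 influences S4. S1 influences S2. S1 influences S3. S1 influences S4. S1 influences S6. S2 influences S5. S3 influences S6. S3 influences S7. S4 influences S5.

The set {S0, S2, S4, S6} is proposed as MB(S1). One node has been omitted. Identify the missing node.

S1's parents: S0.
S1 has children S2, S3, S4, S6.
Parents of each child, excluding S1:
  S2: no additional parents.
  S3: no additional parents.
  S4's other parent is S0.
  S6 also has parent S3.
MB(S1) = {S0, S2, S3, S4, S6}.
Comparing with the claimed set, S3 is missing.

S3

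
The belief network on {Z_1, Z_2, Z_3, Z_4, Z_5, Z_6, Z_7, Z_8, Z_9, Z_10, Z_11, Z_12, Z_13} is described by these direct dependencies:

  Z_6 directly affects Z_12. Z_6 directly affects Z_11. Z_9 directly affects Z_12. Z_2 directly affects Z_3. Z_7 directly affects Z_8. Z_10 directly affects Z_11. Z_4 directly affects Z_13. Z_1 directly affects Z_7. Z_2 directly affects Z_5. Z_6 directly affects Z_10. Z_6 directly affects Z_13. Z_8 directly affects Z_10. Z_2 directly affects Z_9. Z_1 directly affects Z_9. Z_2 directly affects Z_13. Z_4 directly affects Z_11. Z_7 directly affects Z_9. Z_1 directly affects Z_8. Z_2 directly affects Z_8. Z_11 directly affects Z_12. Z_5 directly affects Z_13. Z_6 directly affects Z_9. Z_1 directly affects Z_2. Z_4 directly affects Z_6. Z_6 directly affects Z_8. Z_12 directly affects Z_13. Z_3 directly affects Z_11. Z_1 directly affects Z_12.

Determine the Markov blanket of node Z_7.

{Z_1, Z_2, Z_6, Z_8, Z_9}

By definition, MB(Z_7) is built from Z_7's parents, Z_7's children, and the co-parents of Z_7.
Z_7 has children Z_8, Z_9.
Pa(Z_7) = {Z_1}.
Other parents of Z_7's children:
  Z_8's other parents are Z_1, Z_2, Z_6.
  Z_9 also has parents Z_1, Z_2, Z_6.
So the Markov blanket of Z_7 is {Z_1, Z_2, Z_6, Z_8, Z_9}.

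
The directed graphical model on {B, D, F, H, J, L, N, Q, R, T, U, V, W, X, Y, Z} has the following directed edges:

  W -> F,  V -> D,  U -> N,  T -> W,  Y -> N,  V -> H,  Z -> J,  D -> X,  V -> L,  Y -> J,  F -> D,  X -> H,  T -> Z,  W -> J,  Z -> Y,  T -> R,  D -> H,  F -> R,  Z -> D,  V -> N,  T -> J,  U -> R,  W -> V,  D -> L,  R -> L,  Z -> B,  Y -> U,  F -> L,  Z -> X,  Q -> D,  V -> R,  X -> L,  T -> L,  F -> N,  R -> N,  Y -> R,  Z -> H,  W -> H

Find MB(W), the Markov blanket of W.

{D, F, H, J, T, V, X, Y, Z}

A node's Markov blanket = Pa ∪ Ch ∪ (parents of Ch other than the node itself).
W's children: F, H, J, V.
W has parent T.
Other parents of W's children:
  F has no other parent.
  V: no additional parents.
  J also has parents T, Y, Z.
  H's other parents are D, V, X, Z.
Taking the union gives {D, F, H, J, T, V, X, Y, Z}.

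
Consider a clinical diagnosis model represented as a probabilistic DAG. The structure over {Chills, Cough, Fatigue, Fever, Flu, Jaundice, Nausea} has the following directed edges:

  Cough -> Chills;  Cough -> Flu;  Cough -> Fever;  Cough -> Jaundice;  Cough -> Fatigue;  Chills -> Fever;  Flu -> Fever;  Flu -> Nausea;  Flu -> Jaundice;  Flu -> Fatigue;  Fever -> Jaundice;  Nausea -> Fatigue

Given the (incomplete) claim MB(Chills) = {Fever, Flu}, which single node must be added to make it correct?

Chills has parent Cough.
Children of Chills: Fever.
For each child, the remaining parents (spouses of Chills):
  parents(Fever) \ {Chills} = {Cough, Flu}.
MB(Chills) = {Cough, Fever, Flu}.
Comparing with the claimed set, Cough is missing.

Cough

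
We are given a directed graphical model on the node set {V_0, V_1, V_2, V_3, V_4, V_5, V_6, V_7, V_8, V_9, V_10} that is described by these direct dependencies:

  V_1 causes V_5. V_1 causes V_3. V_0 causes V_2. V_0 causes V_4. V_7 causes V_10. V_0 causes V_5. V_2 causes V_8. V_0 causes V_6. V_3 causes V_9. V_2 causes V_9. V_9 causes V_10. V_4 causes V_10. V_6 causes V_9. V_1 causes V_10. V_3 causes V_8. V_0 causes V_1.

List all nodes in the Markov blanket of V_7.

Parents of V_7: none.
V_7's children: V_10.
Other parents of V_7's children:
  V_10 also has parents V_1, V_4, V_9.
Union: {} ∪ {V_10} ∪ {V_1, V_4, V_9} = {V_1, V_4, V_9, V_10}.

{V_1, V_4, V_9, V_10}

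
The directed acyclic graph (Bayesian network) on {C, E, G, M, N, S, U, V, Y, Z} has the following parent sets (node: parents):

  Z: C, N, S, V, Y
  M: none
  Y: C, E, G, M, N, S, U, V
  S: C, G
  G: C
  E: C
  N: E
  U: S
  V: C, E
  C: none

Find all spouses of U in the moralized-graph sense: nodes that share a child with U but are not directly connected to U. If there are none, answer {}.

{C, E, G, M, N, V}

Children of U: Y.
  Y's other parents are C, E, G, M, N, S, V.
Excluding nodes already adjacent to U (S, Y), the co-parent-only contribution is {C, E, G, M, N, V}.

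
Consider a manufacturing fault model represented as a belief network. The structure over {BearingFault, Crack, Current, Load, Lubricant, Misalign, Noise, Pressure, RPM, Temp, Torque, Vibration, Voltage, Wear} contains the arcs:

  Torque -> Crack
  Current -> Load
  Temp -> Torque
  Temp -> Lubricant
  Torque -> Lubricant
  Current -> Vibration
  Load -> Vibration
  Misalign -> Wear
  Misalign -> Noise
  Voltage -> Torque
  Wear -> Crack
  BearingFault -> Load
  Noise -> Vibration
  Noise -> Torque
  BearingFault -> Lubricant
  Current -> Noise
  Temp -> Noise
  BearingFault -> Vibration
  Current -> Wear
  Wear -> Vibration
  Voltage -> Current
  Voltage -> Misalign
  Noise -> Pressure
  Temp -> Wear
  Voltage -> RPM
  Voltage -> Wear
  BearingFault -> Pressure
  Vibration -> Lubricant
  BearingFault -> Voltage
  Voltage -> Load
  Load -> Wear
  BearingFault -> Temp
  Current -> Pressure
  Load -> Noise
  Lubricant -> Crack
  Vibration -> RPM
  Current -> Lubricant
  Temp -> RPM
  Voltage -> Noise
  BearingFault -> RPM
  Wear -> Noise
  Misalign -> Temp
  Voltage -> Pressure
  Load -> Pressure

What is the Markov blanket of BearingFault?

{Current, Load, Lubricant, Misalign, Noise, Pressure, RPM, Temp, Torque, Vibration, Voltage, Wear}

The Markov blanket of a node is its parents, its children, and the other parents of its children.
BearingFault has no parents.
Ch(BearingFault) = {Load, Lubricant, Pressure, RPM, Temp, Vibration, Voltage}.
For each child, the remaining parents (spouses of BearingFault):
  Voltage: —
  Load: Current, Voltage
  Temp: Misalign
  Vibration: Current, Load, Noise, Wear
  Lubricant: Current, Temp, Torque, Vibration
  Pressure: Current, Load, Noise, Voltage
  RPM: Temp, Vibration, Voltage
MB(BearingFault) = {Current, Load, Lubricant, Misalign, Noise, Pressure, RPM, Temp, Torque, Vibration, Voltage, Wear}.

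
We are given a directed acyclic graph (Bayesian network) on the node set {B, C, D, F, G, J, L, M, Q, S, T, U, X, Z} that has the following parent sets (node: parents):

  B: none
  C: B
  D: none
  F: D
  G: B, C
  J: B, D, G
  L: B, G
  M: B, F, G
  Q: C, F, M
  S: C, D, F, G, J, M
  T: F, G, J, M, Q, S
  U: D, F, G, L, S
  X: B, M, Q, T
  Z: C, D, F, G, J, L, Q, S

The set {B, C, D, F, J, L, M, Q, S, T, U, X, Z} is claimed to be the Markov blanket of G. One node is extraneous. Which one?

Parents of G: B, C.
G's children: J, L, M, S, T, U, Z.
Parents of each child, excluding G:
  J's other parents are B, D.
  L also has parent B.
  M's other parents are B, F.
  S's other parents are C, D, F, J, M.
  T's other parents are F, J, M, Q, S.
  U also has parents D, F, L, S.
  Z's other parents are C, D, F, J, L, Q, S.
MB(G) = {B, C, D, F, J, L, M, Q, S, T, U, Z}.
X is neither a parent, child, nor co-parent of G, so it does not belong.

X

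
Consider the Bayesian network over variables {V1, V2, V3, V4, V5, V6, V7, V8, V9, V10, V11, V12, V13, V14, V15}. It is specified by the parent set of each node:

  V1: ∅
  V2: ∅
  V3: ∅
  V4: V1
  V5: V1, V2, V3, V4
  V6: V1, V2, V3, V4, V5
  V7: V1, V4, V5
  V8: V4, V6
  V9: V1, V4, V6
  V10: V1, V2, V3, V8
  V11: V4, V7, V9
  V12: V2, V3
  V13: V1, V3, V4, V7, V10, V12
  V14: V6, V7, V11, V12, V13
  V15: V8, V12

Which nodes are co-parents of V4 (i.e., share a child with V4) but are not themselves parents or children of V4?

Children of V4: V5, V6, V7, V8, V9, V11, V13.
  parents(V5) \ {V4} = {V1, V2, V3}.
  V6 also has parents V1, V2, V3, V5.
  V7 also has parents V1, V5.
  V8's other parent is V6.
  V9's other parents are V1, V6.
  parents(V11) \ {V4} = {V7, V9}.
  parents(V13) \ {V4} = {V1, V3, V7, V10, V12}.
Excluding nodes already adjacent to V4 (V1, V5, V6, V7, V8, V9, V11, V13), the co-parent-only contribution is {V2, V3, V10, V12}.

{V2, V3, V10, V12}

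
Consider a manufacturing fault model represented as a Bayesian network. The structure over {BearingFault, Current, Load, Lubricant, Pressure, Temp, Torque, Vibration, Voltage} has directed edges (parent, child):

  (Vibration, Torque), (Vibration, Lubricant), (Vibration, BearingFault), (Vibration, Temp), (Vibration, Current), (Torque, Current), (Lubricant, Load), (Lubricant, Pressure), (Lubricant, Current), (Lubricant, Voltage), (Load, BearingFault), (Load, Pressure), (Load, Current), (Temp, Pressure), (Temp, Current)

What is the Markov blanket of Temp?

By definition, MB(Temp) is built from Temp's parents, Temp's children, and the co-parents of Temp.
Temp's parents: Vibration.
Temp's children: Current, Pressure.
Parents of each child, excluding Temp:
  Pressure's other parents are Load, Lubricant.
  Current's other parents are Load, Lubricant, Torque, Vibration.
Taking the union gives {Current, Load, Lubricant, Pressure, Torque, Vibration}.

{Current, Load, Lubricant, Pressure, Torque, Vibration}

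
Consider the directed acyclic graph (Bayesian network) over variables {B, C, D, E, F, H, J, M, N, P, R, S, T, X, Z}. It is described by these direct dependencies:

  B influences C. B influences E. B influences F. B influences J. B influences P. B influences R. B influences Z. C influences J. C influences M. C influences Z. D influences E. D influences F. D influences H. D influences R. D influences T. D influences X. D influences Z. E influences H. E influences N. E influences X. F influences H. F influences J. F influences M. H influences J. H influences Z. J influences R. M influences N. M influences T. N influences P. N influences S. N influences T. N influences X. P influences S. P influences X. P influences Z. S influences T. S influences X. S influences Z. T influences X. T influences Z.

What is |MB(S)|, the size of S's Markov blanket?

Parents of S: N, P.
Ch(S) = {T, X, Z}.
Co-parents of S (other parents of its children):
  T: D, M, N
  X: D, E, N, P, T
  Z: B, C, D, H, P, T
MB(S) = {B, C, D, E, H, M, N, P, T, X, Z}, which has 11 nodes.

11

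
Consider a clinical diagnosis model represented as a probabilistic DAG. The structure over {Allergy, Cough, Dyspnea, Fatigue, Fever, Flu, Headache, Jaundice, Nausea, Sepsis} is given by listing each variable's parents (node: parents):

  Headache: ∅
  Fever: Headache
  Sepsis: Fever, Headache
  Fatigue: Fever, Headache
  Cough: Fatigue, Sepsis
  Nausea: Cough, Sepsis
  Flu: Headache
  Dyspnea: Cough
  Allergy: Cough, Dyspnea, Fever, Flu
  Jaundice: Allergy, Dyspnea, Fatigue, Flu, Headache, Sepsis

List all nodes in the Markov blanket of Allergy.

The Markov blanket of a node is its parents, its children, and the other parents of its children.
Ch(Allergy) = {Jaundice}.
Parents of Allergy: Cough, Dyspnea, Fever, Flu.
Parents of each child, excluding Allergy:
  parents(Jaundice) \ {Allergy} = {Dyspnea, Fatigue, Flu, Headache, Sepsis}.
MB(Allergy) = {Cough, Dyspnea, Fatigue, Fever, Flu, Headache, Jaundice, Sepsis}.

{Cough, Dyspnea, Fatigue, Fever, Flu, Headache, Jaundice, Sepsis}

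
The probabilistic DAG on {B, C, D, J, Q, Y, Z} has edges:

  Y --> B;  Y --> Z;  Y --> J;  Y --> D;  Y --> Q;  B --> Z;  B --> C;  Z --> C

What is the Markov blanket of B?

{C, Y, Z}

By definition, MB(B) is built from B's parents, B's children, and the co-parents of B.
B's parents: Y.
Ch(B) = {C, Z}.
Parents of each child, excluding B:
  parents(Z) \ {B} = {Y}.
  C also has parent Z.
MB(B) = {C, Y, Z}.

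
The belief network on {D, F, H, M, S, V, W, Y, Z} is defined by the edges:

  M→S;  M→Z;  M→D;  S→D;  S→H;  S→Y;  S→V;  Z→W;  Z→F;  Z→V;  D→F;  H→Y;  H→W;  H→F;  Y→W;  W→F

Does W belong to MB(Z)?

Yes

W is a child of Z.
So W ∈ MB(Z).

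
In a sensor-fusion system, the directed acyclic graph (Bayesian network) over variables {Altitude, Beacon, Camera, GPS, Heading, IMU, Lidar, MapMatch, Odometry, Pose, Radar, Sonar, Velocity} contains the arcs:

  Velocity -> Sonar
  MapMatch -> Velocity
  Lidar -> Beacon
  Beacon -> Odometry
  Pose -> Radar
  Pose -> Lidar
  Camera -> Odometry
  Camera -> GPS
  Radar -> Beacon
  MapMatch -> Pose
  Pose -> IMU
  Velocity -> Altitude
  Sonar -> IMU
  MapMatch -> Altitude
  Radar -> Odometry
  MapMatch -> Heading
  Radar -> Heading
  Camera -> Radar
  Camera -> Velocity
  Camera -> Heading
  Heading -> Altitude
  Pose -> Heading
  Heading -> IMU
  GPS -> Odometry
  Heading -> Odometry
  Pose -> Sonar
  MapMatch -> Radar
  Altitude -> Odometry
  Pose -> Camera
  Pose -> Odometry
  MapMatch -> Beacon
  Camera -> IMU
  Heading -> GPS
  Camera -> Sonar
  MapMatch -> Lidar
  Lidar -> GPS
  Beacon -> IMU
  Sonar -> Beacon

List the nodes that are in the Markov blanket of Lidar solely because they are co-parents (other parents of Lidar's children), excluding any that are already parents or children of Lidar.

{Camera, Heading, Radar, Sonar}

Children of Lidar: Beacon, GPS.
  GPS: Camera, Heading
  Beacon: MapMatch, Radar, Sonar
Excluding nodes already adjacent to Lidar (Beacon, GPS, MapMatch, Pose), the co-parent-only contribution is {Camera, Heading, Radar, Sonar}.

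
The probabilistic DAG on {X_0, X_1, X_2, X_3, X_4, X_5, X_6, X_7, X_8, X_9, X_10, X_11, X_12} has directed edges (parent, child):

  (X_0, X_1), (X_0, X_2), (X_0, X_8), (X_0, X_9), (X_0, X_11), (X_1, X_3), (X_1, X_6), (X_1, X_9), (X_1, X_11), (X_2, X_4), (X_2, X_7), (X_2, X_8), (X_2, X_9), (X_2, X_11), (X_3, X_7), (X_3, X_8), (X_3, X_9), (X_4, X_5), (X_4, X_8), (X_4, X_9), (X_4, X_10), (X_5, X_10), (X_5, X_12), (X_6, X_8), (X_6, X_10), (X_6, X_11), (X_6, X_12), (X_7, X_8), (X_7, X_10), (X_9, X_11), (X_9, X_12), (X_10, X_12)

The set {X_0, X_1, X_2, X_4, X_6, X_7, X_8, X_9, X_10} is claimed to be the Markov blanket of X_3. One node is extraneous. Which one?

A node's Markov blanket = Pa ∪ Ch ∪ (parents of Ch other than the node itself).
X_3's parents: X_1.
X_3's children: X_7, X_8, X_9.
Parents of each child, excluding X_3:
  X_7 also has parent X_2.
  X_8's other parents are X_0, X_2, X_4, X_6, X_7.
  X_9's other parents are X_0, X_1, X_2, X_4.
MB(X_3) = {X_0, X_1, X_2, X_4, X_6, X_7, X_8, X_9}.
X_10 is neither a parent, child, nor co-parent of X_3, so it does not belong.

X_10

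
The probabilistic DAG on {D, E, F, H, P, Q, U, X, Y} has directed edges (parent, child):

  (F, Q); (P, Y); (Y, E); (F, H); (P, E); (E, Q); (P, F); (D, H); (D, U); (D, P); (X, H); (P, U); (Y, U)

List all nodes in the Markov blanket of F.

{D, E, H, P, Q, X}

F's parents: P.
F has children H, Q.
Other parents of F's children:
  Q also has parent E.
  parents(H) \ {F} = {D, X}.
Taking the union gives {D, E, H, P, Q, X}.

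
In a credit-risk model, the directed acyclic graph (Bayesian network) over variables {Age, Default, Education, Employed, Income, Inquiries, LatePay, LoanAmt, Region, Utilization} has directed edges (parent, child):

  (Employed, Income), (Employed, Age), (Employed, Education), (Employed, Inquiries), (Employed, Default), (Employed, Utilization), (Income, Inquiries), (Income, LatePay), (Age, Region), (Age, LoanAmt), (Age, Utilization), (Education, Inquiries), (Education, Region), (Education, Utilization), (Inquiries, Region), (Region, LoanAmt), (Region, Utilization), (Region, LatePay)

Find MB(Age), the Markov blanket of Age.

A node's Markov blanket = Pa ∪ Ch ∪ (parents of Ch other than the node itself).
Children of Age: LoanAmt, Region, Utilization.
Age's parents: Employed.
Other parents of Age's children:
  Region: Education, Inquiries
  LoanAmt: Region
  Utilization: Education, Employed, Region
So the Markov blanket of Age is {Education, Employed, Inquiries, LoanAmt, Region, Utilization}.

{Education, Employed, Inquiries, LoanAmt, Region, Utilization}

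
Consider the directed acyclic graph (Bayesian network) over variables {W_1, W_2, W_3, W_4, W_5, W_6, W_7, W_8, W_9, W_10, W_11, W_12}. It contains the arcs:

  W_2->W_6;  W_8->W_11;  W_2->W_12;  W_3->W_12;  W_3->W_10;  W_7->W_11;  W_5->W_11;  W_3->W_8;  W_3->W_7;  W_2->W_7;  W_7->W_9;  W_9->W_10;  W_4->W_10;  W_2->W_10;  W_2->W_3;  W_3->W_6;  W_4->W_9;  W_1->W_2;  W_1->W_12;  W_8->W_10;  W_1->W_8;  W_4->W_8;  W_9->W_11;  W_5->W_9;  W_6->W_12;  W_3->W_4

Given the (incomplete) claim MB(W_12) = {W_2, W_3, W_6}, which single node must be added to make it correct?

W_12's children: none.
Pa(W_12) = {W_1, W_2, W_3, W_6}.
With no children, W_12 has no spouses; the co-parent set is empty.
MB(W_12) = {W_1, W_2, W_3, W_6}.
Comparing with the claimed set, W_1 is missing.

W_1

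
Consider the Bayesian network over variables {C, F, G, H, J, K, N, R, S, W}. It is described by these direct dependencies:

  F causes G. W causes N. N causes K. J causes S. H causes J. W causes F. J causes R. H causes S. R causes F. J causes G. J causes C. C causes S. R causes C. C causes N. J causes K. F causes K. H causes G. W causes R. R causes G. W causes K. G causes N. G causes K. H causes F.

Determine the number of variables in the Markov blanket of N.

By definition, MB(N) is built from N's parents, N's children, and the co-parents of N.
N has parents C, G, W.
N's children: K.
Other parents of N's children:
  parents(K) \ {N} = {F, G, J, W}.
MB(N) = {C, F, G, J, K, W}, which has 6 nodes.

6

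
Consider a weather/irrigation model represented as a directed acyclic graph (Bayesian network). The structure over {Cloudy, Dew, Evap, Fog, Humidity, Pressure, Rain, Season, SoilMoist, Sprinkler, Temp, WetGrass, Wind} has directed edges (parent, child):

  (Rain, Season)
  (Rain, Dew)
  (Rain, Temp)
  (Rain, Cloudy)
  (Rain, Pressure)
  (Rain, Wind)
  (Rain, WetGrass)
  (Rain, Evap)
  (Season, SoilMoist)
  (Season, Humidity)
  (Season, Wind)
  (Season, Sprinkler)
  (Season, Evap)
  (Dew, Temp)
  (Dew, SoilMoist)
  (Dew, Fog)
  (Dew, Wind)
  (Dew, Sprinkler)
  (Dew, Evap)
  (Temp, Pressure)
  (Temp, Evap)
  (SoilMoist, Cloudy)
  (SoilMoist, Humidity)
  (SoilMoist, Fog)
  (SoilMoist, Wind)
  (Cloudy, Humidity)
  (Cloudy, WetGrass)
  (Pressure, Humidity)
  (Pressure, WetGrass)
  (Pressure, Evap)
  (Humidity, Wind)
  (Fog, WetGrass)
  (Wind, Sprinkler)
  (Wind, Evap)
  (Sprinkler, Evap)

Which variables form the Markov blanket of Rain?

Parents of Rain: none.
Children of Rain: Cloudy, Dew, Evap, Pressure, Season, Temp, WetGrass, Wind.
Other parents of Rain's children:
  Season: no additional parents.
  Dew: no additional parents.
  Temp's other parent is Dew.
  parents(Cloudy) \ {Rain} = {SoilMoist}.
  parents(Pressure) \ {Rain} = {Temp}.
  Wind also has parents Dew, Humidity, Season, SoilMoist.
  parents(WetGrass) \ {Rain} = {Cloudy, Fog, Pressure}.
  Evap's other parents are Dew, Pressure, Season, Sprinkler, Temp, Wind.
MB(Rain) = {Cloudy, Dew, Evap, Fog, Humidity, Pressure, Season, SoilMoist, Sprinkler, Temp, WetGrass, Wind}.

{Cloudy, Dew, Evap, Fog, Humidity, Pressure, Season, SoilMoist, Sprinkler, Temp, WetGrass, Wind}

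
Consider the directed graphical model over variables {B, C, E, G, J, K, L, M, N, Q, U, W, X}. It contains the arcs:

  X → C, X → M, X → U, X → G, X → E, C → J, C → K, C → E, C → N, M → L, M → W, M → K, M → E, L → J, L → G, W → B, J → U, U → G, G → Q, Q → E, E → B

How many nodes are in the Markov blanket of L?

6

L's children: G, J.
L's parents: M.
Parents of each child, excluding L:
  parents(J) \ {L} = {C}.
  parents(G) \ {L} = {U, X}.
MB(L) = {C, G, J, M, U, X}, which has 6 nodes.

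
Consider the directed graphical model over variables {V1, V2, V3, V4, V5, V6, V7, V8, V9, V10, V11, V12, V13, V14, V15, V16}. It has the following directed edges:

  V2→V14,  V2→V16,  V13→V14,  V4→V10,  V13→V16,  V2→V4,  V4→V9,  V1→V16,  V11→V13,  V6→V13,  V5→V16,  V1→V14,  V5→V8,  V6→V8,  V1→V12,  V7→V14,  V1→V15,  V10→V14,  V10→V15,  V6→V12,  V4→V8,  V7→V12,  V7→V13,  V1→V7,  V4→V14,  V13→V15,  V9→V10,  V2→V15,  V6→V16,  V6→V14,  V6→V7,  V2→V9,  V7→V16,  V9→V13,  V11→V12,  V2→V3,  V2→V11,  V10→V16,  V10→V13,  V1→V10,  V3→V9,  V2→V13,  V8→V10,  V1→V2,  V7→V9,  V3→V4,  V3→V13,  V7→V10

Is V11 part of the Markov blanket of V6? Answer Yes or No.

Yes

V11 is a co-parent of V6: both are parents of V12, V13.
So V11 ∈ MB(V6).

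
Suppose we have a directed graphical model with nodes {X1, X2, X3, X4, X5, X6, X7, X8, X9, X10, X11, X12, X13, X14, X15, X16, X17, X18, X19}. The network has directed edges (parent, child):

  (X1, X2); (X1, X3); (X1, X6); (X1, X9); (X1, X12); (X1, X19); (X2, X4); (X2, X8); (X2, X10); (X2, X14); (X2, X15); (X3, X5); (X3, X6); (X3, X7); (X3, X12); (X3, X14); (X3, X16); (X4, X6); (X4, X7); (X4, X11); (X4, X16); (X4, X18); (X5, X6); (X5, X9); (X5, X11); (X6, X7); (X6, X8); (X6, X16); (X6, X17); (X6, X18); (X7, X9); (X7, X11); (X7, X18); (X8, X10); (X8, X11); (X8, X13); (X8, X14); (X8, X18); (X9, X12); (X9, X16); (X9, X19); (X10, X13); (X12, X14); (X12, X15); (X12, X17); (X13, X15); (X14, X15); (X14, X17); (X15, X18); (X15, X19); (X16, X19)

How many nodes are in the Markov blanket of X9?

A node's Markov blanket = Pa ∪ Ch ∪ (parents of Ch other than the node itself).
X9's parents: X1, X5, X7.
Ch(X9) = {X12, X16, X19}.
For each child, the remaining parents (spouses of X9):
  X12 also has parents X1, X3.
  parents(X16) \ {X9} = {X3, X4, X6}.
  X19's other parents are X1, X15, X16.
MB(X9) = {X1, X3, X4, X5, X6, X7, X12, X15, X16, X19}, which has 10 nodes.

10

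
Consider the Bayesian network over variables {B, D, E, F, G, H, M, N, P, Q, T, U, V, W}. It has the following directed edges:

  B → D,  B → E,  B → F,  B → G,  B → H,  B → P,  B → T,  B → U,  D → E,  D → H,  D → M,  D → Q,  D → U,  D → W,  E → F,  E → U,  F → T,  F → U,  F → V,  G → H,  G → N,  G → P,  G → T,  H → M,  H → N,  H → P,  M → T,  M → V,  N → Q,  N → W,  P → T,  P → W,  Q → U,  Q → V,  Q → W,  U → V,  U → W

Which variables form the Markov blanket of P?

The Markov blanket of a node is its parents, its children, and the other parents of its children.
Parents of P: B, G, H.
Ch(P) = {T, W}.
For each child, the remaining parents (spouses of P):
  T's other parents are B, F, G, M.
  W also has parents D, N, Q, U.
MB(P) = {B, D, F, G, H, M, N, Q, T, U, W}.

{B, D, F, G, H, M, N, Q, T, U, W}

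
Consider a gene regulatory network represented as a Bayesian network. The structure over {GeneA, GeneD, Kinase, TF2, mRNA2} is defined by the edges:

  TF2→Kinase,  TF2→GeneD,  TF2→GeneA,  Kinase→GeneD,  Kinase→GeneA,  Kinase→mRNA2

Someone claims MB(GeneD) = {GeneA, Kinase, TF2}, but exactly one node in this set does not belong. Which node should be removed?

GeneD has no children.
GeneD has parents Kinase, TF2.
GeneD has no children, so there are no co-parents.
MB(GeneD) = {Kinase, TF2}.
GeneA is neither a parent, child, nor co-parent of GeneD, so it does not belong.

GeneA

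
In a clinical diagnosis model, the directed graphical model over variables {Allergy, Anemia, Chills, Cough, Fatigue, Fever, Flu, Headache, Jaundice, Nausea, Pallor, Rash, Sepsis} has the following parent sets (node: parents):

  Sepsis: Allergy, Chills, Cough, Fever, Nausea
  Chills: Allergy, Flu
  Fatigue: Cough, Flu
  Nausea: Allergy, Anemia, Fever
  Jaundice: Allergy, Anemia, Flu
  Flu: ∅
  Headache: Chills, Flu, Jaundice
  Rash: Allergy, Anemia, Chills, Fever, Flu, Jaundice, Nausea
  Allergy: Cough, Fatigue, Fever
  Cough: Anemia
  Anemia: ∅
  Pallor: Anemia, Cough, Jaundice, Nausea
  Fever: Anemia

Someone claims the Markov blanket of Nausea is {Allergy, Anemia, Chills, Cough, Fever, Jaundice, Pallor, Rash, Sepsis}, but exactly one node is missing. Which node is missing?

Pa(Nausea) = {Allergy, Anemia, Fever}.
Nausea has children Pallor, Rash, Sepsis.
Parents of each child, excluding Nausea:
  parents(Rash) \ {Nausea} = {Allergy, Anemia, Chills, Fever, Flu, Jaundice}.
  Pallor also has parents Anemia, Cough, Jaundice.
  Sepsis also has parents Allergy, Chills, Cough, Fever.
MB(Nausea) = {Allergy, Anemia, Chills, Cough, Fever, Flu, Jaundice, Pallor, Rash, Sepsis}.
Comparing with the claimed set, Flu is missing.

Flu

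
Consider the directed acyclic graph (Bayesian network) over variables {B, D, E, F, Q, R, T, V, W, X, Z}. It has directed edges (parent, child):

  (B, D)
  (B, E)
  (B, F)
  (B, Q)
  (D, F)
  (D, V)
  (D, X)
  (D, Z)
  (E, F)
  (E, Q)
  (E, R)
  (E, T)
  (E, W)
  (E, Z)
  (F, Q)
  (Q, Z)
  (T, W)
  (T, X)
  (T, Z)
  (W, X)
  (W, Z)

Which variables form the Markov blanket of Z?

Z's parents: D, E, Q, T, W.
Ch(Z) = {}.
Z has no children, so there are no co-parents.
MB(Z) = {D, E, Q, T, W}.

{D, E, Q, T, W}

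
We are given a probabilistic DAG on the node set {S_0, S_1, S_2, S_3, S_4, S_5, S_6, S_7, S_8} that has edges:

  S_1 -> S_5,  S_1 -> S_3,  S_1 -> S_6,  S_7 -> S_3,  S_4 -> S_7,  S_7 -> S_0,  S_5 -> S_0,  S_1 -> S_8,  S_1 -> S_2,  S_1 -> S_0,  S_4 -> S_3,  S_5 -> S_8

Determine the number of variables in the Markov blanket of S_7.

A node's Markov blanket = Pa ∪ Ch ∪ (parents of Ch other than the node itself).
Pa(S_7) = {S_4}.
Children of S_7: S_0, S_3.
Co-parents of S_7 (other parents of its children):
  S_0's other parents are S_1, S_5.
  S_3 also has parents S_1, S_4.
MB(S_7) = {S_0, S_1, S_3, S_4, S_5}, which has 5 nodes.

5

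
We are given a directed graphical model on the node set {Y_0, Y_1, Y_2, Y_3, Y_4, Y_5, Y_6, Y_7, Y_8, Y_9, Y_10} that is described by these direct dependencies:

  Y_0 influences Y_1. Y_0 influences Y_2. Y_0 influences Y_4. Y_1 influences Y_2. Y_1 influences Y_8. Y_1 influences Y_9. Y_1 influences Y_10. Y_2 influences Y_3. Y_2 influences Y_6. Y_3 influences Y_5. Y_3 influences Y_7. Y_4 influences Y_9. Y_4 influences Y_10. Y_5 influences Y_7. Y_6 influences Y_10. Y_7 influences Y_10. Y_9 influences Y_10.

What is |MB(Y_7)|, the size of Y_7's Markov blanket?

Recall MB(v) = parents ∪ children ∪ spouses, where spouses are the other parents of v's children.
Y_7's parents: Y_3, Y_5.
Y_7's children: Y_10.
Other parents of Y_7's children:
  Y_10: Y_1, Y_4, Y_6, Y_9
MB(Y_7) = {Y_1, Y_3, Y_4, Y_5, Y_6, Y_9, Y_10}, which has 7 nodes.

7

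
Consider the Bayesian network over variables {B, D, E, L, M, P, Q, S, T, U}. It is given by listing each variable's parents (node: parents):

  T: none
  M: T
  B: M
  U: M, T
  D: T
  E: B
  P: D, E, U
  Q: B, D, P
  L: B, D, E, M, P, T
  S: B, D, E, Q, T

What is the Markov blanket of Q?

Q's parents: B, D, P.
Ch(Q) = {S}.
Other parents of Q's children:
  parents(S) \ {Q} = {B, D, E, T}.
Union: {B, D, P} ∪ {S} ∪ {B, D, E, T} = {B, D, E, P, S, T}.

{B, D, E, P, S, T}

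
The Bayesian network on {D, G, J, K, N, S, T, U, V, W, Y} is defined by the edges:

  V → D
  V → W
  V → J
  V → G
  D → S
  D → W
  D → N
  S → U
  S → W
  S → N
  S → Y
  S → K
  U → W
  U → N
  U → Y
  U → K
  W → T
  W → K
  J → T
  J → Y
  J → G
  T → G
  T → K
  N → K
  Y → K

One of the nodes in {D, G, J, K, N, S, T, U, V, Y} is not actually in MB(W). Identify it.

G

By definition, MB(W) is built from W's parents, W's children, and the co-parents of W.
W's parents: D, S, U, V.
Children of W: K, T.
Parents of each child, excluding W:
  T: J
  K: N, S, T, U, Y
MB(W) = {D, J, K, N, S, T, U, V, Y}.
G is neither a parent, child, nor co-parent of W, so it does not belong.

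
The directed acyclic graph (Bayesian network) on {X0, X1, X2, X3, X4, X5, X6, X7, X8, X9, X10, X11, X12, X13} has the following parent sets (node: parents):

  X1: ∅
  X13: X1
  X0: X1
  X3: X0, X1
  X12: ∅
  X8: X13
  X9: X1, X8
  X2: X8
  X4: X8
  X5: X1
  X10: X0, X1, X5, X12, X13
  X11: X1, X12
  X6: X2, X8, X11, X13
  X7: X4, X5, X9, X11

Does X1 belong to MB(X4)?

No

Ch(X4) = {X7}.
X4's parents: X8.
Other parents of X4's children:
  parents(X7) \ {X4} = {X5, X9, X11}.
MB(X4) = {X5, X7, X8, X9, X11}; X1 is not in this set.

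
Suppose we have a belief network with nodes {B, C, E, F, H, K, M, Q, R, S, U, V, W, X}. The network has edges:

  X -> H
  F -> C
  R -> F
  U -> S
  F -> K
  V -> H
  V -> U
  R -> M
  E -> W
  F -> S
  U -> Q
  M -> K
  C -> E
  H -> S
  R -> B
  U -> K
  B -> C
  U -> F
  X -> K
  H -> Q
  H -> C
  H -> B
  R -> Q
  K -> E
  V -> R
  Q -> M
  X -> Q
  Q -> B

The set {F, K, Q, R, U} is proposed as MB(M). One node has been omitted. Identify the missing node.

Parents of M: Q, R.
M's children: K.
Other parents of M's children:
  parents(K) \ {M} = {F, U, X}.
MB(M) = {F, K, Q, R, U, X}.
Comparing with the claimed set, X is missing.

X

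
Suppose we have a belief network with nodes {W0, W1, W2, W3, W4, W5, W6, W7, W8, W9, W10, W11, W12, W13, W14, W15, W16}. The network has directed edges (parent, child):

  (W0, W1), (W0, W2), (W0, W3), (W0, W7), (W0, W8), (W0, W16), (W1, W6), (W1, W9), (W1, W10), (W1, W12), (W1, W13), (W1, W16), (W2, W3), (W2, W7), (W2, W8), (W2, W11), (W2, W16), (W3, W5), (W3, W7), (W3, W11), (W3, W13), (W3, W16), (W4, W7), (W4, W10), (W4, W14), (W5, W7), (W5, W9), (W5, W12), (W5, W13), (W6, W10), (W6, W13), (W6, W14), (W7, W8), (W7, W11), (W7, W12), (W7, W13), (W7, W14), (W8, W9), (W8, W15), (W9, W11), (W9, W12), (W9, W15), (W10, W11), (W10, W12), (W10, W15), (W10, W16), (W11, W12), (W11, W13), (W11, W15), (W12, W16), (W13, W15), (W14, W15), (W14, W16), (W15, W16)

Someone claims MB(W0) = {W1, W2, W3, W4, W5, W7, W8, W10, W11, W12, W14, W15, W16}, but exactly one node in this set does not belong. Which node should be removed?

W11

By definition, MB(W0) is built from W0's parents, W0's children, and the co-parents of W0.
Parents of W0: none.
Children of W0: W1, W2, W3, W7, W8, W16.
Co-parents of W0 (other parents of its children):
  W1 has no other parent.
  W2 has no other parent.
  parents(W3) \ {W0} = {W2}.
  parents(W7) \ {W0} = {W2, W3, W4, W5}.
  W8's other parents are W2, W7.
  W16 also has parents W1, W2, W3, W10, W12, W14, W15.
MB(W0) = {W1, W2, W3, W4, W5, W7, W8, W10, W12, W14, W15, W16}.
W11 is neither a parent, child, nor co-parent of W0, so it does not belong.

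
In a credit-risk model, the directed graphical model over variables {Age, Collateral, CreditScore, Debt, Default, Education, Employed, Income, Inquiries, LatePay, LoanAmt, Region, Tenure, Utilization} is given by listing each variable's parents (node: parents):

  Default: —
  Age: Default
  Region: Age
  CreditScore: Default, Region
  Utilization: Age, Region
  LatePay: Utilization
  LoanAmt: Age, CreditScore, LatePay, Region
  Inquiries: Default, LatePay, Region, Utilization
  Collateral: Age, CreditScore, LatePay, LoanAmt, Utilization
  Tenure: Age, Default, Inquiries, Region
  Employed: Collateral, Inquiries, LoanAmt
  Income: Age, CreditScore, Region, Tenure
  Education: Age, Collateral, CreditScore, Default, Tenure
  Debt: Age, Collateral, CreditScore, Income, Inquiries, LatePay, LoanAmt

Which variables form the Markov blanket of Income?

{Age, Collateral, CreditScore, Debt, Inquiries, LatePay, LoanAmt, Region, Tenure}

Recall MB(v) = parents ∪ children ∪ spouses, where spouses are the other parents of v's children.
Income has child Debt.
Income's parents: Age, CreditScore, Region, Tenure.
For each child, the remaining parents (spouses of Income):
  Debt's other parents are Age, Collateral, CreditScore, Inquiries, LatePay, LoanAmt.
Taking the union gives {Age, Collateral, CreditScore, Debt, Inquiries, LatePay, LoanAmt, Region, Tenure}.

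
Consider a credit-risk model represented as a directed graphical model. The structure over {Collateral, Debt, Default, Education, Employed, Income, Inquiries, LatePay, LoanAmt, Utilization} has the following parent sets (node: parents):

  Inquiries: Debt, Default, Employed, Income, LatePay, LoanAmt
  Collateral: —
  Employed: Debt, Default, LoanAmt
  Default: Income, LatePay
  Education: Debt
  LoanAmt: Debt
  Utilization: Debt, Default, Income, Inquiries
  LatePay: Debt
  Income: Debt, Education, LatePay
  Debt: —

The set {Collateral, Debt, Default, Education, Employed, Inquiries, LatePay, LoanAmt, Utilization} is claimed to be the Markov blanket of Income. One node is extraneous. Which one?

Income's parents: Debt, Education, LatePay.
Income's children: Default, Inquiries, Utilization.
Other parents of Income's children:
  Default also has parent LatePay.
  parents(Inquiries) \ {Income} = {Debt, Default, Employed, LatePay, LoanAmt}.
  parents(Utilization) \ {Income} = {Debt, Default, Inquiries}.
MB(Income) = {Debt, Default, Education, Employed, Inquiries, LatePay, LoanAmt, Utilization}.
Collateral is neither a parent, child, nor co-parent of Income, so it does not belong.

Collateral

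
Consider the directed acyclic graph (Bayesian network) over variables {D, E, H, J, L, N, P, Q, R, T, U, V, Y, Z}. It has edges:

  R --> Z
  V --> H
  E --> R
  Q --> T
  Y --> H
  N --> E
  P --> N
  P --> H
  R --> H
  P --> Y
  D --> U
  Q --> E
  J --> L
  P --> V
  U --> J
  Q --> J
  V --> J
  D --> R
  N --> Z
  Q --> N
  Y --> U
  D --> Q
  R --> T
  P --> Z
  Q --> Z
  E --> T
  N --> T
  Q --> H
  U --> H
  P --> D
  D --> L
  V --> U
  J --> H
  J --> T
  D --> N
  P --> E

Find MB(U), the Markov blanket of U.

{D, H, J, P, Q, R, V, Y}

Pa(U) = {D, V, Y}.
U has children H, J.
Parents of each child, excluding U:
  parents(J) \ {U} = {Q, V}.
  H's other parents are J, P, Q, R, V, Y.
So the Markov blanket of U is {D, H, J, P, Q, R, V, Y}.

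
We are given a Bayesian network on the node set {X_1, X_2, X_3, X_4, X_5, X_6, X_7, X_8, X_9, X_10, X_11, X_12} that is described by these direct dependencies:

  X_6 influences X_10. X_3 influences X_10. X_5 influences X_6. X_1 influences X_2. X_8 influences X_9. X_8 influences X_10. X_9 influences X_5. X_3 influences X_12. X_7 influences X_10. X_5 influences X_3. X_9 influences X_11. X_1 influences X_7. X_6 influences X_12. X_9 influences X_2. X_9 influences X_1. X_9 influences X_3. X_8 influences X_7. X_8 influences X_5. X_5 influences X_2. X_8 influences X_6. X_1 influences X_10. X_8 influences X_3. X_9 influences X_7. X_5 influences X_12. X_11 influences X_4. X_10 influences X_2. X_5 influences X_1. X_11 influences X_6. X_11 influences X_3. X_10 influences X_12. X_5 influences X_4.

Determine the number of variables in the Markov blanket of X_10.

9

X_10's parents: X_1, X_3, X_6, X_7, X_8.
X_10 has children X_2, X_12.
Parents of each child, excluding X_10:
  X_12's other parents are X_3, X_5, X_6.
  X_2's other parents are X_1, X_5, X_9.
MB(X_10) = {X_1, X_2, X_3, X_5, X_6, X_7, X_8, X_9, X_12}, which has 9 nodes.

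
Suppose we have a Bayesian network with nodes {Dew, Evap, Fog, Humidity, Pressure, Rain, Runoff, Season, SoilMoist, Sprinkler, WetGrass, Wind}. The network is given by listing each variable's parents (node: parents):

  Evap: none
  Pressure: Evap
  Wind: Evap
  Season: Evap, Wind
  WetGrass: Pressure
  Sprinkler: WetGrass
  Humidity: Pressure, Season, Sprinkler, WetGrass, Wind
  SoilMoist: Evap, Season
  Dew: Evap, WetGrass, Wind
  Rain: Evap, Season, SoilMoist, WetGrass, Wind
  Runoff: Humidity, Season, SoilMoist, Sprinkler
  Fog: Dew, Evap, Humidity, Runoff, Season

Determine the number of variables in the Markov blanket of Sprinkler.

Sprinkler's children: Humidity, Runoff.
Pa(Sprinkler) = {WetGrass}.
For each child, the remaining parents (spouses of Sprinkler):
  Humidity's other parents are Pressure, Season, WetGrass, Wind.
  Runoff's other parents are Humidity, Season, SoilMoist.
MB(Sprinkler) = {Humidity, Pressure, Runoff, Season, SoilMoist, WetGrass, Wind}, which has 7 nodes.

7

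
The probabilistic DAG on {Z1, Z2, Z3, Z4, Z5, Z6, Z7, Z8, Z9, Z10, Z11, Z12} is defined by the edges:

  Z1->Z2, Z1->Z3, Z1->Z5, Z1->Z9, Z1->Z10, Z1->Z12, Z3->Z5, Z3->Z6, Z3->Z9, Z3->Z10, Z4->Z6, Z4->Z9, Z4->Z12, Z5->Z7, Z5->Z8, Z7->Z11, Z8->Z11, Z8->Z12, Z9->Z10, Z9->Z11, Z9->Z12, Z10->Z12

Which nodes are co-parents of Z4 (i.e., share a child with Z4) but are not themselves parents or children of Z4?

{Z1, Z3, Z8, Z10}

Children of Z4: Z6, Z9, Z12.
  Z6 also has parent Z3.
  Z9 also has parents Z1, Z3.
  parents(Z12) \ {Z4} = {Z1, Z8, Z9, Z10}.
Excluding nodes already adjacent to Z4 (Z6, Z9, Z12), the co-parent-only contribution is {Z1, Z3, Z8, Z10}.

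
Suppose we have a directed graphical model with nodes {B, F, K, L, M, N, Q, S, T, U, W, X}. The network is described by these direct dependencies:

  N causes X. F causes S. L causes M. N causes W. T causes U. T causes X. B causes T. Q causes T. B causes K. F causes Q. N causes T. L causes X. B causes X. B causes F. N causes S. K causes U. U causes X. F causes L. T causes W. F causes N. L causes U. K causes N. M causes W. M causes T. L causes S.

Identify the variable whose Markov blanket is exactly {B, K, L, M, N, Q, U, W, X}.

The target node must have every member of {B, K, L, M, N, Q, U, W, X} as a parent, child, or co-parent, and no others.
Parents of T: B, M, N, Q; children: U, W, X; co-parents: B, K, L, M, N, U.
These exactly cover the given set, so the node is T.

T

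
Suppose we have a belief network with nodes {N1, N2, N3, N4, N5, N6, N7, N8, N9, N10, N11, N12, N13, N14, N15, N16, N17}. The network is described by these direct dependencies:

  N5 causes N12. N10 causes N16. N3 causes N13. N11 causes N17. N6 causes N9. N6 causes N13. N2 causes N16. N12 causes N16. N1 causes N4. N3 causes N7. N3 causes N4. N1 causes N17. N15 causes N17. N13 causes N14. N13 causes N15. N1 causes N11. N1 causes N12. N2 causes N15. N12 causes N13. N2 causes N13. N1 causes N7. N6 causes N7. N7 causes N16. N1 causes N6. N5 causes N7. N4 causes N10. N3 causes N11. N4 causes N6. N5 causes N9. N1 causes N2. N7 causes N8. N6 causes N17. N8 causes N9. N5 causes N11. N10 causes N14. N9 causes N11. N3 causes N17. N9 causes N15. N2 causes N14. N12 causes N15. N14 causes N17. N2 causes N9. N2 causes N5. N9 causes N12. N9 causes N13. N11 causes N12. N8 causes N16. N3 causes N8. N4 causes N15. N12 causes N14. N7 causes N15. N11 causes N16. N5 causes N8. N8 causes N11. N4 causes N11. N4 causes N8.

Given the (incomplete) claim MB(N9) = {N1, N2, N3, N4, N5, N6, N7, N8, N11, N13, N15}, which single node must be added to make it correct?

N12

A node's Markov blanket = Pa ∪ Ch ∪ (parents of Ch other than the node itself).
Pa(N9) = {N2, N5, N6, N8}.
N9's children: N11, N12, N13, N15.
Other parents of N9's children:
  N11's other parents are N1, N3, N4, N5, N8.
  N12 also has parents N1, N5, N11.
  N13's other parents are N2, N3, N6, N12.
  N15's other parents are N2, N4, N7, N12, N13.
MB(N9) = {N1, N2, N3, N4, N5, N6, N7, N8, N11, N12, N13, N15}.
Comparing with the claimed set, N12 is missing.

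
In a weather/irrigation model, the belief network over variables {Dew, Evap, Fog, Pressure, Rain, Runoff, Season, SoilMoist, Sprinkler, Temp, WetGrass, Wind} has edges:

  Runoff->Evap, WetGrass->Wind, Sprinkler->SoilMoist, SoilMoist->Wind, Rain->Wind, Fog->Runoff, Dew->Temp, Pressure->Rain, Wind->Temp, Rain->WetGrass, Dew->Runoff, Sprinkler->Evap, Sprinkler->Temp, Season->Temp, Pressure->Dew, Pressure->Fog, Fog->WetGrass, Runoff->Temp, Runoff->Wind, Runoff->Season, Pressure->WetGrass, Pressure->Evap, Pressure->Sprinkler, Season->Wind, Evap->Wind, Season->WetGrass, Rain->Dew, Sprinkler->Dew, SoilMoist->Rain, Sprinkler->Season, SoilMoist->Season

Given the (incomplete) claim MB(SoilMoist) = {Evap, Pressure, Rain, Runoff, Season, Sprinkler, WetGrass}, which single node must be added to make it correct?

Wind

The Markov blanket of a node is its parents, its children, and the other parents of its children.
Children of SoilMoist: Rain, Season, Wind.
Pa(SoilMoist) = {Sprinkler}.
For each child, the remaining parents (spouses of SoilMoist):
  Rain: Pressure
  Season: Runoff, Sprinkler
  Wind: Evap, Rain, Runoff, Season, WetGrass
MB(SoilMoist) = {Evap, Pressure, Rain, Runoff, Season, Sprinkler, WetGrass, Wind}.
Comparing with the claimed set, Wind is missing.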